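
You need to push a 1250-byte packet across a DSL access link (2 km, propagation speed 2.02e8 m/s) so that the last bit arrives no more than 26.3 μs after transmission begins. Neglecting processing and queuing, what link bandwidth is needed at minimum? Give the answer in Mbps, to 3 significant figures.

L = 10000 bits.
Propagation delay = 2000 / 202000000 = 9.90099 μs.
Transmission budget = 26.3 − 9.90099 = 16.399 μs.
R ≥ L / t_tx = 10000 bits / 1.6399e-05 s = 610 Mbps.

610 Mbps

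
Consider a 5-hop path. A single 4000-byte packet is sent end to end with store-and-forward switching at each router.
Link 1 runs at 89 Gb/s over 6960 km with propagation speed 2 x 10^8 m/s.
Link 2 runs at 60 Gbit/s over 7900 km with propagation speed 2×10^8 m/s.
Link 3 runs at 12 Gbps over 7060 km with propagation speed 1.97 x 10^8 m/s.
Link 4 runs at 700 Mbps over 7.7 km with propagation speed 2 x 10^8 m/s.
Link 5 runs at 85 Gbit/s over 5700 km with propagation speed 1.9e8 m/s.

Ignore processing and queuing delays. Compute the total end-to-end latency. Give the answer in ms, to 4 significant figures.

L = 4000 × 8 = 32000 bits.
Transmission delays (L/R per hop): 0.000359551, 0.000533333, 0.00266667, 0.0457143, 0.000376471 ms; sum = 0.0496503 ms.
Propagation delays (d/s per hop): 34.8, 39.5, 35.8376, 0.0385, 30 ms; sum = 140.176 ms.
End-to-end = 140.2 ms.

140.2 ms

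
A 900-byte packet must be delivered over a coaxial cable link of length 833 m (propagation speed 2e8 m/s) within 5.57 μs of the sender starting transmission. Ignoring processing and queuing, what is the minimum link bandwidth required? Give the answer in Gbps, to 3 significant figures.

L = 7200 bits.
Propagation delay = 833 / 200000000 = 4.165 μs.
Transmission budget = 5.57 − 4.165 = 1.405 μs.
R ≥ L / t_tx = 7200 bits / 1.405e-06 s = 5.12 Gbps.

5.12 Gbps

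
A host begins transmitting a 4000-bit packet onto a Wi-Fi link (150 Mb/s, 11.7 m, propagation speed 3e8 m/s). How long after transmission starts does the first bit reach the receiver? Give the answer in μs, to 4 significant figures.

First bit experiences only propagation delay: d/s = 11.7/300000000 = 0.03900 μs.

0.03900 μs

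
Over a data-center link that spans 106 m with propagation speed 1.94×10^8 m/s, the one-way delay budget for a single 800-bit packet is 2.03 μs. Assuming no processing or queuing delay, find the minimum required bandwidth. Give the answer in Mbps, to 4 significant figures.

539.2 Mbps

Propagation delay = 106 / 194000000 = 0.546392 μs.
Transmission budget = 2.03 − 0.546392 = 1.48361 μs.
R ≥ L / t_tx = 800 bits / 1.48361e-06 s = 539.2 Mbps.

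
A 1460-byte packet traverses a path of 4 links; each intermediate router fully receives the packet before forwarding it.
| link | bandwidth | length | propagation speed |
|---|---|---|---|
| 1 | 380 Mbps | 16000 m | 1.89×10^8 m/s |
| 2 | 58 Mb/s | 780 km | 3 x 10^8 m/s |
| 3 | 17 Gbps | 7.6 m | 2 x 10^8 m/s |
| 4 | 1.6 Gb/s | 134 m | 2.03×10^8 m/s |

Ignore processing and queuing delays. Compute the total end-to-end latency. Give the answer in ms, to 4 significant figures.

2.925 ms

L = 1460 × 8 = 11680 bits.
Transmission delays (L/R per hop): 0.0307368, 0.201379, 0.000687059, 0.0073 ms; sum = 0.240103 ms.
Propagation delays (d/s per hop): 0.0846561, 2.6, 3.8e-05, 0.000660099 ms; sum = 2.68535 ms.
End-to-end = 2.925 ms.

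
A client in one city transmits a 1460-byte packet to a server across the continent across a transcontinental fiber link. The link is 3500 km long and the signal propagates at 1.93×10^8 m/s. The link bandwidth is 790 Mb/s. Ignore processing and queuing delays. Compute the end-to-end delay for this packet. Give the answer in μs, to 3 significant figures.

18100 μs

L = 1460 × 8 = 11680 bits.
Transmission delay = L/R = 11680 / 790000000 = 14.7848 μs.
Propagation delay = d/s = 3500000 m / 193000000 m/s = 18134.7 μs.
Total = 18100 μs.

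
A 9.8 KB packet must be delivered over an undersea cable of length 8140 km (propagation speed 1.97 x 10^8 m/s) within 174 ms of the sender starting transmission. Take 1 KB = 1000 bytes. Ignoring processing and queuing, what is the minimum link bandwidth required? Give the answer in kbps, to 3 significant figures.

L = 78400 bits.
Propagation delay = 8140000 / 197000000 = 41.3198 ms.
Transmission budget = 174 − 41.3198 = 132.68 ms.
R ≥ L / t_tx = 78400 bits / 0.13268 s = 591 kbps.

591 kbps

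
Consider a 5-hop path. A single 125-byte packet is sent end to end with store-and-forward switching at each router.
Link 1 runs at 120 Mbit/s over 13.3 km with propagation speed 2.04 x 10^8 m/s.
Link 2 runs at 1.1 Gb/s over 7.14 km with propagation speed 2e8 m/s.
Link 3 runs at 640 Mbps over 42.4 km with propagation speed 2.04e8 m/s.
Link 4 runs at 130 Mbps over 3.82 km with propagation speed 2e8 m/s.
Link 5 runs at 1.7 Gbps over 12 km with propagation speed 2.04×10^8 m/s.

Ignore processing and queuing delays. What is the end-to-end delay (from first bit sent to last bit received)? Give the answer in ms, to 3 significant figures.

L = 125 × 8 = 1000 bits.
Transmission delays (L/R per hop): 0.00833333, 0.000909091, 0.0015625, 0.00769231, 0.000588235 ms; sum = 0.0190855 ms.
Propagation delays (d/s per hop): 0.0651961, 0.0357, 0.207843, 0.0191, 0.0588235 ms; sum = 0.386663 ms.
End-to-end = 0.406 ms.

0.406 ms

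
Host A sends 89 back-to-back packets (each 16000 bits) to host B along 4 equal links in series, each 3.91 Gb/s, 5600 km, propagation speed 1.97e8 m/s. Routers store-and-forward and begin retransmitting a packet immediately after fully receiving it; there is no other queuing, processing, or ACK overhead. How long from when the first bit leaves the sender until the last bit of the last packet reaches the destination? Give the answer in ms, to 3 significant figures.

114 ms

Per-hop transmission t_tx = L/R = 16000/3910000000 = 0.00409207 ms.
Per-hop propagation t_prop = 5600000/197000000 = 28.4264 ms.
Pipeline fill: first packet needs 4·t_tx to clear all hops; remaining 88 packets each add one t_tx.
Total = (4+89-1)·t_tx + 4·t_prop = 92·0.00409207 + 4·28.4264 = 114 ms.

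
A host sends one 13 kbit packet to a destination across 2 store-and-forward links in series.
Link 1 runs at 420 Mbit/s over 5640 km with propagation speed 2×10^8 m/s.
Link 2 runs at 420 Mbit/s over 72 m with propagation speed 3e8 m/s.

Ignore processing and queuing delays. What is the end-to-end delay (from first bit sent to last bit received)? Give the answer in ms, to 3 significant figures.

28.3 ms

L = 13000 bits.
Transmission delay per hop = L/R = 13000/420000000 = 0.0309524 ms; 2 hops → 0.0619048 ms.
Propagation delays (d/s per hop): 28.2, 0.00024 ms; sum = 28.2002 ms.
End-to-end = 28.3 ms.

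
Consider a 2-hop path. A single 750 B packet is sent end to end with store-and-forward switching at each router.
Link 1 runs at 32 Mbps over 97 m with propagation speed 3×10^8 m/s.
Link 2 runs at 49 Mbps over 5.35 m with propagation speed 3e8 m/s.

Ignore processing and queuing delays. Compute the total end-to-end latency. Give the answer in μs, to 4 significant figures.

L = 750 × 8 = 6000 bits.
Transmission delays (L/R per hop): 187.5, 122.449 μs; sum = 309.949 μs.
Propagation delays (d/s per hop): 0.323333, 0.0178333 μs; sum = 0.341167 μs.
End-to-end = 310.3 μs.

310.3 μs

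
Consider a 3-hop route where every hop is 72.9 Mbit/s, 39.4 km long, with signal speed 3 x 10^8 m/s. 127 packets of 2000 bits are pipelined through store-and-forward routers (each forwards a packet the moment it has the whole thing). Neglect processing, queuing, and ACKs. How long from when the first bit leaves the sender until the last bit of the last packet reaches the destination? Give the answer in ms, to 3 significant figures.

3.93 ms

Per-hop transmission t_tx = L/R = 2000/72900000 = 0.0274348 ms.
Per-hop propagation t_prop = 39400/300000000 = 0.131333 ms.
Pipeline fill: first packet needs 3·t_tx to clear all hops; remaining 126 packets each add one t_tx.
Total = (3+127-1)·t_tx + 3·t_prop = 129·0.0274348 + 3·0.131333 = 3.93 ms.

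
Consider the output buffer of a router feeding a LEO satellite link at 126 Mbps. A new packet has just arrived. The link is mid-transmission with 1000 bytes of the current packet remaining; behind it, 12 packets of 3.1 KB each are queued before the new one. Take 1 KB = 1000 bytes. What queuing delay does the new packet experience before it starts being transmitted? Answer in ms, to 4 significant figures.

Each queued packet: L/R = 24800/126000000 = 0.196825 ms.
12 queued → 2.3619 ms.
Plus remaining 8000 bits of current packet: 0.0634921 ms.
Queuing delay = 2.425 ms.

2.425 ms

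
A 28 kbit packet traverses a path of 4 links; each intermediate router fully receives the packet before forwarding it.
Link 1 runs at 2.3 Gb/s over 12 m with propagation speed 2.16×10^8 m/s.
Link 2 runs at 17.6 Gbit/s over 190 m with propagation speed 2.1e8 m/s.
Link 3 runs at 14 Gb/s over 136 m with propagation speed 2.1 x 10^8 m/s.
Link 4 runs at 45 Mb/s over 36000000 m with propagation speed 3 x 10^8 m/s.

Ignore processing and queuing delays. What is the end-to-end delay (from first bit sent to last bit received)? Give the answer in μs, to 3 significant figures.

L = 28000 bits.
Transmission delays (L/R per hop): 12.1739, 1.59091, 2, 622.222 μs; sum = 637.987 μs.
Propagation delays (d/s per hop): 0.0555556, 0.904762, 0.647619, 120000 μs; sum = 120002 μs.
End-to-end = 121000 μs.

121000 μs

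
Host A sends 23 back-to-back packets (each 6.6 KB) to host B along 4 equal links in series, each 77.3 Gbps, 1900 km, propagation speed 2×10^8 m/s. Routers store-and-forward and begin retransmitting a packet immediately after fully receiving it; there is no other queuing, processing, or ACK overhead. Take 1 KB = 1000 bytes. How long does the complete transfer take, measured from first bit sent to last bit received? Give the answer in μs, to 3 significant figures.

38000 μs

Per-hop transmission t_tx = L/R = 52800/77300000000 = 0.683053 μs.
Per-hop propagation t_prop = 1900000/200000000 = 9500 μs.
Pipeline fill: first packet needs 4·t_tx to clear all hops; remaining 22 packets each add one t_tx.
Total = (4+23-1)·t_tx + 4·t_prop = 26·0.683053 + 4·9500 = 38000 μs.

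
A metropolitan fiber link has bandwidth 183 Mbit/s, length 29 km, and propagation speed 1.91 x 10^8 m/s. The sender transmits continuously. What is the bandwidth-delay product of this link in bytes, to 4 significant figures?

Propagation delay = 29000 / 191000000 = 0.000151832 s.
BDP = R × t_prop = 183000000 × 0.000151832 = 27785.3 bits.
In bytes: 27785.3/8 = 3473 bytes.

3473 bytes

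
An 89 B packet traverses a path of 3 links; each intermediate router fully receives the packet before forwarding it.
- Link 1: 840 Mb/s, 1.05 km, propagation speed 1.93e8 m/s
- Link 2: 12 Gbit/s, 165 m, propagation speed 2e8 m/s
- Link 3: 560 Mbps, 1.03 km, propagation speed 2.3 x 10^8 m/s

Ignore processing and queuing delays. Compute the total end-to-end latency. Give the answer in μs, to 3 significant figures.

12.9 μs

L = 89 × 8 = 712 bits.
Transmission delays (L/R per hop): 0.847619, 0.0593333, 1.27143 μs; sum = 2.17838 μs.
Propagation delays (d/s per hop): 5.44041, 0.825, 4.47826 μs; sum = 10.7437 μs.
End-to-end = 12.9 μs.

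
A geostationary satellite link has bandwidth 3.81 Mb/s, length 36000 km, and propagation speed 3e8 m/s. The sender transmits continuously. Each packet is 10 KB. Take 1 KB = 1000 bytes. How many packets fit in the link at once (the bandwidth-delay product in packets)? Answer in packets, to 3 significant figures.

5.72 packets

Propagation delay = 36000000 / 300000000 = 0.12 s.
BDP = R × t_prop = 3810000 × 0.12 = 457200 bits.
In packets of 80000 bits: 5.72 packets.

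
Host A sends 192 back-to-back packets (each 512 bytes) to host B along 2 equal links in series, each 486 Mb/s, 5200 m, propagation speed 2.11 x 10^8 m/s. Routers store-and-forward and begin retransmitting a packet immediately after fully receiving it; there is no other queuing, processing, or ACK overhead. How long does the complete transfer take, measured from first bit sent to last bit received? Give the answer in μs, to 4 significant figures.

1676 μs

Per-hop transmission t_tx = L/R = 4096/486000000 = 8.42798 μs.
Per-hop propagation t_prop = 5200/211000000 = 24.6445 μs.
Pipeline fill: first packet needs 2·t_tx to clear all hops; remaining 191 packets each add one t_tx.
Total = (2+192-1)·t_tx + 2·t_prop = 193·8.42798 + 2·24.6445 = 1676 μs.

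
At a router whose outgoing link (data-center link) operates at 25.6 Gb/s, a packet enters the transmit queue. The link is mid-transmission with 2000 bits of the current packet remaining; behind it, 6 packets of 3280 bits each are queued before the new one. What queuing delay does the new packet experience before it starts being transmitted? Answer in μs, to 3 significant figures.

Each queued packet: L/R = 3280/25600000000 = 0.128125 μs.
6 queued → 0.76875 μs.
Plus remaining 2000 bits of current packet: 0.078125 μs.
Queuing delay = 0.847 μs.

0.847 μs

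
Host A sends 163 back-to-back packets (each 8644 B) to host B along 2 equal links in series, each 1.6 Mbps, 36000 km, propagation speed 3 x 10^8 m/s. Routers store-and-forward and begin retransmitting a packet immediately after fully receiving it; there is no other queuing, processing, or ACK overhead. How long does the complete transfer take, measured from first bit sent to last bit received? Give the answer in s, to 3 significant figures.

7.33 s

Per-hop transmission t_tx = L/R = 69152/1600000 = 0.04322 s.
Per-hop propagation t_prop = 36000000/300000000 = 0.12 s.
Pipeline fill: first packet needs 2·t_tx to clear all hops; remaining 162 packets each add one t_tx.
Total = (2+163-1)·t_tx + 2·t_prop = 164·0.04322 + 2·0.12 = 7.33 s.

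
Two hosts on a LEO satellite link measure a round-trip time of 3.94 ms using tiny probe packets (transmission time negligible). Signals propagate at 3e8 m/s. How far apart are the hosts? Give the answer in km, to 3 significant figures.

One-way propagation = RTT/2 = 1.97 ms.
d = s × t = 300000000 × 0.00197 = 591 km.

591 km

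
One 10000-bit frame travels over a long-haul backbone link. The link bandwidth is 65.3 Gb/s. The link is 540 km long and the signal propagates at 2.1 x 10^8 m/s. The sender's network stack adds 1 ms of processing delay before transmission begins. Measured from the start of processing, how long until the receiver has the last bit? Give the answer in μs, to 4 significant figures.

3572 μs

Transmission delay = L/R = 10000 / 65300000000 = 0.153139 μs.
Propagation delay = d/s = 540000 m / 210000000 m/s = 2571.43 μs.
Plus processing delay 1 ms = 1000 μs.
Total = 3572 μs.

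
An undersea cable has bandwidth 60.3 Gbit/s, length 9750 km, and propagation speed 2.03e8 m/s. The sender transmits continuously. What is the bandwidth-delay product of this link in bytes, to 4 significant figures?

362000000 bytes

Propagation delay = 9750000 / 2.03e+08 = 0.0480296 s.
BDP = R × t_prop = 60300000000 × 0.0480296 = 2896180000 bits.
In bytes: 2896180000/8 = 362000000 bytes.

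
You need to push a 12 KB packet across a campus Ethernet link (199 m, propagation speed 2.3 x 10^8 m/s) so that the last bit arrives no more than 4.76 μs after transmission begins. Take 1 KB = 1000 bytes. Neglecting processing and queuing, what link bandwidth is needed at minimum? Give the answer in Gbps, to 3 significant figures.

L = 96000 bits.
Propagation delay = 199 / 2.3e+08 = 0.865217 μs.
Transmission budget = 4.76 − 0.865217 = 3.89478 μs.
R ≥ L / t_tx = 96000 bits / 3.89478e-06 s = 24.6 Gbps.

24.6 Gbps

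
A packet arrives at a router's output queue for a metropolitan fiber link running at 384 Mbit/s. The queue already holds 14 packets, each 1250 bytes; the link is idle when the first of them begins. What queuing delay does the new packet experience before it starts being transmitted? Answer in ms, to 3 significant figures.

Each queued packet: L/R = 10000/384000000 = 0.0260417 ms.
14 queued → 0.364583 ms.
Queuing delay = 0.365 ms.

0.365 ms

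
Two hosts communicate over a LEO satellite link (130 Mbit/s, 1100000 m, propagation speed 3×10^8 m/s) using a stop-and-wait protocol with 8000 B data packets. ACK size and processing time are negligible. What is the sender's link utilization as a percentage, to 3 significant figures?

6.29 %

t_tx = L/R = 64000/130000000 = 0.000492308 s.
t_prop = 1100000/300000000 = 0.00366667 s; RTT = 0.00733333 s.
Cycle = t_tx + RTT = 0.00782564 s.
Utilization = t_tx / cycle = 0.000492308/0.00782564 = 6.29 %.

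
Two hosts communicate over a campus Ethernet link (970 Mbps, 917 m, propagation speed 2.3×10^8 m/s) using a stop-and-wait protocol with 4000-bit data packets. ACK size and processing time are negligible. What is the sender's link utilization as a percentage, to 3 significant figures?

t_tx = L/R = 4000/970000000 = 4.12371e-06 s.
t_prop = 917/2.3e+08 = 3.98696e-06 s; RTT = 7.97391e-06 s.
Cycle = t_tx + RTT = 1.20976e-05 s.
Utilization = t_tx / cycle = 4.12371e-06/1.20976e-05 = 34.1 %.

34.1 %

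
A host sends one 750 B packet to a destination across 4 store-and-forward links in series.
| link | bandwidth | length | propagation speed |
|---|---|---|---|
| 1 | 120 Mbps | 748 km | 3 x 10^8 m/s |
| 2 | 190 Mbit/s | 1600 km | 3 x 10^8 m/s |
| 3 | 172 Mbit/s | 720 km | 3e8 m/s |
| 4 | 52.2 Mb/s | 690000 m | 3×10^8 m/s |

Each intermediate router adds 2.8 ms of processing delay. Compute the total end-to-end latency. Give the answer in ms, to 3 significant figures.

L = 750 × 8 = 6000 bits.
Transmission delays (L/R per hop): 0.05, 0.0315789, 0.0348837, 0.114943 ms; sum = 0.231405 ms.
Propagation delays (d/s per hop): 2.49333, 5.33333, 2.4, 2.3 ms; sum = 12.5267 ms.
Processing at 3 router(s): 3 × 2.8 ms = 8.4 ms.
End-to-end = 21.2 ms.

21.2 ms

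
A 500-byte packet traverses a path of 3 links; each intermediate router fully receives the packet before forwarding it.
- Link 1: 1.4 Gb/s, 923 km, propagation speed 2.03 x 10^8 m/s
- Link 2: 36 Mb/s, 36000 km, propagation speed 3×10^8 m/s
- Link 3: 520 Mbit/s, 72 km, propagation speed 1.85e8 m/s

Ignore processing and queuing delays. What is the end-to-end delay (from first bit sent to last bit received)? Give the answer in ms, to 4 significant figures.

125.1 ms

L = 500 × 8 = 4000 bits.
Transmission delays (L/R per hop): 0.00285714, 0.111111, 0.00769231 ms; sum = 0.121661 ms.
Propagation delays (d/s per hop): 4.5468, 120, 0.389189 ms; sum = 124.936 ms.
End-to-end = 125.1 ms.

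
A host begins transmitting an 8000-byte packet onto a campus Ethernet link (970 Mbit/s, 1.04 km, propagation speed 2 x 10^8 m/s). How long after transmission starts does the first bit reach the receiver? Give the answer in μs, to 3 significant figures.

5.20 μs

First bit experiences only propagation delay: d/s = 1040/200000000 = 5.20 μs.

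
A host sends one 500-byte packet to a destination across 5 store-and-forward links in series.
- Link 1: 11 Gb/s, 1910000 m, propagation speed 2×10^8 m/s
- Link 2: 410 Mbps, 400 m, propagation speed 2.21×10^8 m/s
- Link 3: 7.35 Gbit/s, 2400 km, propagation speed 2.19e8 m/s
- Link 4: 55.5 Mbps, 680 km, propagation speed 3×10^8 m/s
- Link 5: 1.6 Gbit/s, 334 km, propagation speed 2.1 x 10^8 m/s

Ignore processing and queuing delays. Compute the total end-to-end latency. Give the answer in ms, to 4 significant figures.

L = 500 × 8 = 4000 bits.
Transmission delays (L/R per hop): 0.000363636, 0.0097561, 0.000544218, 0.0720721, 0.0025 ms; sum = 0.085236 ms.
Propagation delays (d/s per hop): 9.55, 0.00180995, 10.9589, 2.26667, 1.59048 ms; sum = 24.3679 ms.
End-to-end = 24.45 ms.

24.45 ms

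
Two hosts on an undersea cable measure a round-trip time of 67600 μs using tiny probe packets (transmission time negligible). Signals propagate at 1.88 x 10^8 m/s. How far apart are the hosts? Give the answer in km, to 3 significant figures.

One-way propagation = RTT/2 = 33800 μs.
d = s × t = 188000000 × 0.0338 = 6350 km.

6350 km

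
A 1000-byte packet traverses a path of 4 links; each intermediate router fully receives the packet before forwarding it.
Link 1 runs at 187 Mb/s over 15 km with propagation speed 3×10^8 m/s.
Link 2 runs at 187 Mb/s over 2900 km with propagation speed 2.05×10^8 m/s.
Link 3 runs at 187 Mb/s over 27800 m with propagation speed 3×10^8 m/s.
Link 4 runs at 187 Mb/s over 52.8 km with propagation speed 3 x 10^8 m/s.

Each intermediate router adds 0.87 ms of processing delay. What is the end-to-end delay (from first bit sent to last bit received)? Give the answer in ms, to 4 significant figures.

L = 1000 × 8 = 8000 bits.
Transmission delay per hop = L/R = 8000/187000000 = 0.0427807 ms; 4 hops → 0.171123 ms.
Propagation delays (d/s per hop): 0.05, 14.1463, 0.0926667, 0.176 ms; sum = 14.465 ms.
Processing at 3 router(s): 3 × 0.87 ms = 2.61 ms.
End-to-end = 17.25 ms.

17.25 ms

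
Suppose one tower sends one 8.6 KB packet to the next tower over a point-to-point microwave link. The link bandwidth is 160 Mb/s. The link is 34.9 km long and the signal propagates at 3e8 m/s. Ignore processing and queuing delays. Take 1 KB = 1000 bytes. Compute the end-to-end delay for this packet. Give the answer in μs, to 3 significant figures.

L = 68800 bits.
Transmission delay = L/R = 68800 / 160000000 = 430 μs.
Propagation delay = d/s = 34900 m / 300000000 m/s = 116.333 μs.
Total = 546 μs.

546 μs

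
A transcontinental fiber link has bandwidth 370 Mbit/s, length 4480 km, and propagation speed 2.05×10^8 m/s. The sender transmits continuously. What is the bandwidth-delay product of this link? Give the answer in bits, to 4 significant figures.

Propagation delay = 4480000 / 2.05e+08 = 0.0218537 s.
BDP = R × t_prop = 370000000 × 0.0218537 = 8085850 bits.

8086000 bits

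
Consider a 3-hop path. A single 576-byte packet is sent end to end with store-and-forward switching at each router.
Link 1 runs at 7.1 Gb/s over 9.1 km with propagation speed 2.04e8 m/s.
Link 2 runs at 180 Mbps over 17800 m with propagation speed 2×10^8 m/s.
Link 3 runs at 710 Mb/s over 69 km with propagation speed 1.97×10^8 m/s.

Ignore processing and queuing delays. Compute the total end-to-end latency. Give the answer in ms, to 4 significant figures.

L = 576 × 8 = 4608 bits.
Transmission delays (L/R per hop): 0.000649014, 0.0256, 0.00649014 ms; sum = 0.0327392 ms.
Propagation delays (d/s per hop): 0.0446078, 0.089, 0.350254 ms; sum = 0.483862 ms.
End-to-end = 0.5166 ms.

0.5166 ms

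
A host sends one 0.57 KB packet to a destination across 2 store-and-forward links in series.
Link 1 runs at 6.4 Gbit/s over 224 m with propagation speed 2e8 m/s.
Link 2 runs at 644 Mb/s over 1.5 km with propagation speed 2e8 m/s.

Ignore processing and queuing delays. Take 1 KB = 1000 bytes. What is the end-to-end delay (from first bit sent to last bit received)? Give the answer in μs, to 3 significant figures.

16.4 μs

L = 4560 bits.
Transmission delays (L/R per hop): 0.7125, 7.08075 μs; sum = 7.79325 μs.
Propagation delays (d/s per hop): 1.12, 7.5 μs; sum = 8.62 μs.
End-to-end = 16.4 μs.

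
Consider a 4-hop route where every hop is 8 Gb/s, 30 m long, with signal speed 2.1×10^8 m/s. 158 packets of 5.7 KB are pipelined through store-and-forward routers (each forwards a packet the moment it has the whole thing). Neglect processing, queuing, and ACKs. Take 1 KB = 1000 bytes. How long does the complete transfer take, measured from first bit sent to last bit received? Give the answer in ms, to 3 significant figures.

Per-hop transmission t_tx = L/R = 45600/8000000000 = 0.0057 ms.
Per-hop propagation t_prop = 30/210000000 = 0.000142857 ms.
Pipeline fill: first packet needs 4·t_tx to clear all hops; remaining 157 packets each add one t_tx.
Total = (4+158-1)·t_tx + 4·t_prop = 161·0.0057 + 4·0.000142857 = 0.918 ms.

0.918 ms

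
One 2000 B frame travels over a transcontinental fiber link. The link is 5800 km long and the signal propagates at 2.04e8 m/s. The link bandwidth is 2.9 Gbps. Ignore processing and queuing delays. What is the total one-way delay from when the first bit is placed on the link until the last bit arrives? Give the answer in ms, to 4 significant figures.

28.44 ms

L = 2000 × 8 = 16000 bits.
Transmission delay = L/R = 16000 / 2900000000 = 0.00551724 ms.
Propagation delay = d/s = 5800000 m / 204000000 m/s = 28.4314 ms.
Total = 28.44 ms.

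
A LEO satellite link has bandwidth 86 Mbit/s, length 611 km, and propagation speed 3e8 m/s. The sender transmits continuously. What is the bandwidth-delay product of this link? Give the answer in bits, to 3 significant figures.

Propagation delay = 611000 / 300000000 = 0.00203667 s.
BDP = R × t_prop = 86000000 × 0.00203667 = 175153 bits.

175000 bits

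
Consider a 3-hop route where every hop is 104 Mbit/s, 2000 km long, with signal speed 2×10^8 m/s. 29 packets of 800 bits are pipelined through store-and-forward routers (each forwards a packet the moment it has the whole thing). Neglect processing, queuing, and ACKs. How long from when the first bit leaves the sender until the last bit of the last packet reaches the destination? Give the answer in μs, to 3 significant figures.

Per-hop transmission t_tx = L/R = 800/104000000 = 7.69231 μs.
Per-hop propagation t_prop = 2000000/200000000 = 10000 μs.
Pipeline fill: first packet needs 3·t_tx to clear all hops; remaining 28 packets each add one t_tx.
Total = (3+29-1)·t_tx + 3·t_prop = 31·7.69231 + 3·10000 = 30200 μs.

30200 μs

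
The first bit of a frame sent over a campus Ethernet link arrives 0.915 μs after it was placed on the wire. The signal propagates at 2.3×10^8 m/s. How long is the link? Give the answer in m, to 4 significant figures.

210.5 m

d = s × t_prop = 2.3e+08 × 9.15e-07 = 210.5 m.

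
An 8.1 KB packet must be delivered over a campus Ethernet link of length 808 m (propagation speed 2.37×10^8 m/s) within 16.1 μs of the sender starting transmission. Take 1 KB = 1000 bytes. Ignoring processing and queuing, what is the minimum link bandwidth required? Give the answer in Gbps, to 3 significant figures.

L = 64800 bits.
Propagation delay = 808 / 237000000 = 3.40928 μs.
Transmission budget = 16.1 − 3.40928 = 12.6907 μs.
R ≥ L / t_tx = 64800 bits / 1.26907e-05 s = 5.11 Gbps.

5.11 Gbps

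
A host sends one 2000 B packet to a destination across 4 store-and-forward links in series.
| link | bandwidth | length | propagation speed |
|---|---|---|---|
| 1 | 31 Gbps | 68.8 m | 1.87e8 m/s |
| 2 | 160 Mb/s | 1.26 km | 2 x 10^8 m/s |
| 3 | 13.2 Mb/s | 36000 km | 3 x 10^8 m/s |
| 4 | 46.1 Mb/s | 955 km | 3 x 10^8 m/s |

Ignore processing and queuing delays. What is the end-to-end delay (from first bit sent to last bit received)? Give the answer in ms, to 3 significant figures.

L = 2000 × 8 = 16000 bits.
Transmission delays (L/R per hop): 0.000516129, 0.1, 1.21212, 0.347072 ms; sum = 1.65971 ms.
Propagation delays (d/s per hop): 0.000367914, 0.0063, 120, 3.18333 ms; sum = 123.19 ms.
End-to-end = 125 ms.

125 ms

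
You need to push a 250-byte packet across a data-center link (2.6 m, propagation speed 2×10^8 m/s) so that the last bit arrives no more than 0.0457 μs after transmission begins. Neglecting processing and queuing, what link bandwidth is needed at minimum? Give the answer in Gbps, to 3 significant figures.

61.2 Gbps

L = 2000 bits.
Propagation delay = 2.6 / 200000000 = 0.013 μs.
Transmission budget = 0.0457 − 0.013 = 0.0327 μs.
R ≥ L / t_tx = 2000 bits / 3.27e-08 s = 61.2 Gbps.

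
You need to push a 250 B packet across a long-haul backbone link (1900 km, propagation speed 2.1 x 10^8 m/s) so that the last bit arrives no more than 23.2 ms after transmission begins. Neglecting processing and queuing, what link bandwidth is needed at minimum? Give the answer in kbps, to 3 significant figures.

141 kbps

L = 2000 bits.
Propagation delay = 1900000 / 210000000 = 9.04762 ms.
Transmission budget = 23.2 − 9.04762 = 14.1524 ms.
R ≥ L / t_tx = 2000 bits / 0.0141524 s = 141 kbps.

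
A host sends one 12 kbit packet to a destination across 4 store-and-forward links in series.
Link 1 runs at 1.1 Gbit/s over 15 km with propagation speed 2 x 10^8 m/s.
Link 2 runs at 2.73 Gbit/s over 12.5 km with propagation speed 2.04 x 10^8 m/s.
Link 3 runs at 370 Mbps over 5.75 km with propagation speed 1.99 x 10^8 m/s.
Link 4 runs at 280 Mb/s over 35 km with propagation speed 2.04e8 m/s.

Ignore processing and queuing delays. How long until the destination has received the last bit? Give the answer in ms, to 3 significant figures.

0.427 ms

L = 12000 bits.
Transmission delays (L/R per hop): 0.0109091, 0.0043956, 0.0324324, 0.0428571 ms; sum = 0.0905943 ms.
Propagation delays (d/s per hop): 0.075, 0.0612745, 0.0288945, 0.171569 ms; sum = 0.336738 ms.
End-to-end = 0.427 ms.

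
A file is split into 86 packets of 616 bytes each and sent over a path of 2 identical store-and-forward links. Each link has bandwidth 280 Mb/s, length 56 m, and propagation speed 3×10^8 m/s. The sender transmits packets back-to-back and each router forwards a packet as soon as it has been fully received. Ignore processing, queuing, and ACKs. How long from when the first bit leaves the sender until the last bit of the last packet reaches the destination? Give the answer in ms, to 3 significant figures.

Per-hop transmission t_tx = L/R = 4928/280000000 = 0.0176 ms.
Per-hop propagation t_prop = 56/300000000 = 0.000186667 ms.
Pipeline fill: first packet needs 2·t_tx to clear all hops; remaining 85 packets each add one t_tx.
Total = (2+86-1)·t_tx + 2·t_prop = 87·0.0176 + 2·0.000186667 = 1.53 ms.

1.53 ms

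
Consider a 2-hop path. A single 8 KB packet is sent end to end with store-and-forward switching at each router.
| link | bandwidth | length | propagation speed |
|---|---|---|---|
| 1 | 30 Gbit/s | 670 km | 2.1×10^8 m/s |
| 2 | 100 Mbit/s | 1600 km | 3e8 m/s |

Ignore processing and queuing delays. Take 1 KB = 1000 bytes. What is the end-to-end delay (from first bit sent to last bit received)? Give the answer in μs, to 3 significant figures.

L = 64000 bits.
Transmission delays (L/R per hop): 2.13333, 640 μs; sum = 642.133 μs.
Propagation delays (d/s per hop): 3190.48, 5333.33 μs; sum = 8523.81 μs.
End-to-end = 9170 μs.

9170 μs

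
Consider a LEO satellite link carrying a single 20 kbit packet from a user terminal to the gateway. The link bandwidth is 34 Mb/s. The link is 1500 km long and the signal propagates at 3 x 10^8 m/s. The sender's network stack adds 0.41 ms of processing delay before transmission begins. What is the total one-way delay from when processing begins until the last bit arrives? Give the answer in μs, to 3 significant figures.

6000 μs

L = 20000 bits.
Transmission delay = L/R = 20000 / 34000000 = 588.235 μs.
Propagation delay = d/s = 1500000 m / 300000000 m/s = 5000 μs.
Plus processing delay 0.41 ms = 410 μs.
Total = 6000 μs.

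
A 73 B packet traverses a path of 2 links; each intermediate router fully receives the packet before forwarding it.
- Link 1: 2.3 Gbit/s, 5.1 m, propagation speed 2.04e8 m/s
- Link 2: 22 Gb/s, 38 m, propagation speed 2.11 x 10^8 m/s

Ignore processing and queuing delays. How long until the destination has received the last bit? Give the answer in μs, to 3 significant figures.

L = 73 × 8 = 584 bits.
Transmission delays (L/R per hop): 0.253913, 0.0265455 μs; sum = 0.280458 μs.
Propagation delays (d/s per hop): 0.025, 0.180095 μs; sum = 0.205095 μs.
End-to-end = 0.486 μs.

0.486 μs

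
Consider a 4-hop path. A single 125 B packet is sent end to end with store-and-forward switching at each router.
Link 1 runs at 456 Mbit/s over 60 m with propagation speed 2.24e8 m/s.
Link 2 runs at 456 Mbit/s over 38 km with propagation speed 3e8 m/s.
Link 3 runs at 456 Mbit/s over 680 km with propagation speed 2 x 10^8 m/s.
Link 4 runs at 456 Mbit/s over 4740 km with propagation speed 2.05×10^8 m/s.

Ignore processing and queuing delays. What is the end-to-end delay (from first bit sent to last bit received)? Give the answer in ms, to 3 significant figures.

L = 125 × 8 = 1000 bits.
Transmission delay per hop = L/R = 1000/456000000 = 0.00219298 ms; 4 hops → 0.00877193 ms.
Propagation delays (d/s per hop): 0.000267857, 0.126667, 3.4, 23.122 ms; sum = 26.6489 ms.
End-to-end = 26.7 ms.

26.7 ms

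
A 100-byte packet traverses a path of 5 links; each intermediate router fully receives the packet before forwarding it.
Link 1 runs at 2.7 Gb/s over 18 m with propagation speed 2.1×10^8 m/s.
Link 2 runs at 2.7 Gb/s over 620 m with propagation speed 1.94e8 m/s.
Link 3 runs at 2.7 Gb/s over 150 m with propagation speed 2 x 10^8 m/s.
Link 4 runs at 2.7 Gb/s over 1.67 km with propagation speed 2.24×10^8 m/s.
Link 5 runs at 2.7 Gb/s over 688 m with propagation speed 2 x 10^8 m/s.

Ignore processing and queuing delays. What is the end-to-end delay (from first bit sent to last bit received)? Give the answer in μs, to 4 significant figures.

16.41 μs

L = 100 × 8 = 800 bits.
Transmission delay per hop = L/R = 800/2700000000 = 0.296296 μs; 5 hops → 1.48148 μs.
Propagation delays (d/s per hop): 0.0857143, 3.19588, 0.75, 7.45536, 3.44 μs; sum = 14.9269 μs.
End-to-end = 16.41 μs.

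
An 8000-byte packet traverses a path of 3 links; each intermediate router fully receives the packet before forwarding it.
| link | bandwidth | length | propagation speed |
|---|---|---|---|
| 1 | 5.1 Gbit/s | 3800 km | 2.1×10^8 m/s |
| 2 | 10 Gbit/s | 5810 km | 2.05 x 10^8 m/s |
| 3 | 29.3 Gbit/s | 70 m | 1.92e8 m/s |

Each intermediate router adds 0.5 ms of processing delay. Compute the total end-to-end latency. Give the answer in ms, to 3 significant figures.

L = 8000 × 8 = 64000 bits.
Transmission delays (L/R per hop): 0.012549, 0.0064, 0.0021843 ms; sum = 0.0211333 ms.
Propagation delays (d/s per hop): 18.0952, 28.3415, 0.000364583 ms; sum = 46.4371 ms.
Processing at 2 router(s): 2 × 0.5 ms = 1 ms.
End-to-end = 47.5 ms.

47.5 ms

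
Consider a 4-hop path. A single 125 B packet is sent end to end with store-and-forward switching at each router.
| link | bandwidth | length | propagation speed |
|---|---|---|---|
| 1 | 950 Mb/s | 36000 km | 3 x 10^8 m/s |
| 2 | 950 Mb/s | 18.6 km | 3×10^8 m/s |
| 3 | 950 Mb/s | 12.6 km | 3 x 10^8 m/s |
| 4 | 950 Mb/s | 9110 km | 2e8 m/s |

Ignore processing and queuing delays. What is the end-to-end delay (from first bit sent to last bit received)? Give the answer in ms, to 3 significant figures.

L = 125 × 8 = 1000 bits.
Transmission delay per hop = L/R = 1000/950000000 = 0.00105263 ms; 4 hops → 0.00421053 ms.
Propagation delays (d/s per hop): 120, 0.062, 0.042, 45.55 ms; sum = 165.654 ms.
End-to-end = 166 ms.

166 ms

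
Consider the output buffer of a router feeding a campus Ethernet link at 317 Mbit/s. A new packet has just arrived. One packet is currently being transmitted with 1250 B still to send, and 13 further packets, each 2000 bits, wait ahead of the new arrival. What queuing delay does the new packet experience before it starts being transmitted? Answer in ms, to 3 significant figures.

Each queued packet: L/R = 2000/317000000 = 0.00630915 ms.
13 queued → 0.0820189 ms.
Plus remaining 10000 bits of current packet: 0.0315457 ms.
Queuing delay = 0.114 ms.

0.114 ms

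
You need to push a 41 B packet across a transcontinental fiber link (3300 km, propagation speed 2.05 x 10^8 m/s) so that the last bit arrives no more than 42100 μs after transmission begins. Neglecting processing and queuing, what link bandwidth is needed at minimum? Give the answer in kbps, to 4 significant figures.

L = 328 bits.
Propagation delay = 3300000 / 2.05e+08 = 16097.6 μs.
Transmission budget = 42100 − 16097.6 = 26002.4 μs.
R ≥ L / t_tx = 328 bits / 0.0260024 s = 12.61 kbps.

12.61 kbps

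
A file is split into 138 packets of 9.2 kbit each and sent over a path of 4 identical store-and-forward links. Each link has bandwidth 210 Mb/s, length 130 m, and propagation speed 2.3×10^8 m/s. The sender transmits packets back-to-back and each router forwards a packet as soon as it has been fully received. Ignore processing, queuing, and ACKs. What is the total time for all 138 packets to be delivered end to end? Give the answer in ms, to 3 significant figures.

Per-hop transmission t_tx = L/R = 9200/210000000 = 0.0438095 ms.
Per-hop propagation t_prop = 130/2.3e+08 = 0.000565217 ms.
Pipeline fill: first packet needs 4·t_tx to clear all hops; remaining 137 packets each add one t_tx.
Total = (4+138-1)·t_tx + 4·t_prop = 141·0.0438095 + 4·0.000565217 = 6.18 ms.

6.18 ms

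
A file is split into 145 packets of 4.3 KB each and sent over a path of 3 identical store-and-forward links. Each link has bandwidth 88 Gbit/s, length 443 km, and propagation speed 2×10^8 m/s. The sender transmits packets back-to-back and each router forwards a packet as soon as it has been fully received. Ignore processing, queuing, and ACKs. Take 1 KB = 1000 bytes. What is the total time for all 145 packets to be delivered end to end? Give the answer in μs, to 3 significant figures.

6700 μs

Per-hop transmission t_tx = L/R = 34400/88000000000 = 0.390909 μs.
Per-hop propagation t_prop = 443000/200000000 = 2215 μs.
Pipeline fill: first packet needs 3·t_tx to clear all hops; remaining 144 packets each add one t_tx.
Total = (3+145-1)·t_tx + 3·t_prop = 147·0.390909 + 3·2215 = 6700 μs.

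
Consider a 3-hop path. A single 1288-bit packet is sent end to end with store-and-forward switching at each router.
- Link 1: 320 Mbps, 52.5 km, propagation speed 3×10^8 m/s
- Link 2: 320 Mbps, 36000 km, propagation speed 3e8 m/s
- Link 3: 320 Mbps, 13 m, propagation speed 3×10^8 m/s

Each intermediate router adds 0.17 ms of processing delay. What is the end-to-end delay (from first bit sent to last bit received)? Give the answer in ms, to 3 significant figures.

121 ms

Transmission delay per hop = L/R = 1288/320000000 = 0.004025 ms; 3 hops → 0.012075 ms.
Propagation delays (d/s per hop): 0.175, 120, 4.33333e-05 ms; sum = 120.175 ms.
Processing at 2 router(s): 2 × 0.17 ms = 0.34 ms.
End-to-end = 121 ms.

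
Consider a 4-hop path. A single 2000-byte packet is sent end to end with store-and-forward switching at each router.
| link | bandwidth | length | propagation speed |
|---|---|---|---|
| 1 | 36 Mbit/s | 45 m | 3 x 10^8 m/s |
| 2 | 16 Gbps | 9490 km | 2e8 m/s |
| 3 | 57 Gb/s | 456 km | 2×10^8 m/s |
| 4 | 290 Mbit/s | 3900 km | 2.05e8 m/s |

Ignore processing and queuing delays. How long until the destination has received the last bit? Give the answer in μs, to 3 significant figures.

L = 2000 × 8 = 16000 bits.
Transmission delays (L/R per hop): 444.444, 1, 0.280702, 55.1724 μs; sum = 500.898 μs.
Propagation delays (d/s per hop): 0.15, 47450, 2280, 19024.4 μs; sum = 68754.5 μs.
End-to-end = 69300 μs.

69300 μs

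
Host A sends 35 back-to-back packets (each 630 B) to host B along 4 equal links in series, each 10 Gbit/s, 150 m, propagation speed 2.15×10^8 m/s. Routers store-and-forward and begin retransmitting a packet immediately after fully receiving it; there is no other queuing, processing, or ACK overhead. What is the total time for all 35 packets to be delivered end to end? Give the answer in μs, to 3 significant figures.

21.9 μs

Per-hop transmission t_tx = L/R = 5040/10000000000 = 0.504 μs.
Per-hop propagation t_prop = 150/215000000 = 0.697674 μs.
Pipeline fill: first packet needs 4·t_tx to clear all hops; remaining 34 packets each add one t_tx.
Total = (4+35-1)·t_tx + 4·t_prop = 38·0.504 + 4·0.697674 = 21.9 μs.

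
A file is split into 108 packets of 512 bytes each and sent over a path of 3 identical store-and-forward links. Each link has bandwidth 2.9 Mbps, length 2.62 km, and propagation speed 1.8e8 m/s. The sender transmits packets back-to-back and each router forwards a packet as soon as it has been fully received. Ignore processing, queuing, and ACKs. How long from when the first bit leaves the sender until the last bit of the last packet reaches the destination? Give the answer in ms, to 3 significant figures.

Per-hop transmission t_tx = L/R = 4096/2900000 = 1.41241 ms.
Per-hop propagation t_prop = 2620/180000000 = 0.0145556 ms.
Pipeline fill: first packet needs 3·t_tx to clear all hops; remaining 107 packets each add one t_tx.
Total = (3+108-1)·t_tx + 3·t_prop = 110·1.41241 + 3·0.0145556 = 155 ms.

155 ms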